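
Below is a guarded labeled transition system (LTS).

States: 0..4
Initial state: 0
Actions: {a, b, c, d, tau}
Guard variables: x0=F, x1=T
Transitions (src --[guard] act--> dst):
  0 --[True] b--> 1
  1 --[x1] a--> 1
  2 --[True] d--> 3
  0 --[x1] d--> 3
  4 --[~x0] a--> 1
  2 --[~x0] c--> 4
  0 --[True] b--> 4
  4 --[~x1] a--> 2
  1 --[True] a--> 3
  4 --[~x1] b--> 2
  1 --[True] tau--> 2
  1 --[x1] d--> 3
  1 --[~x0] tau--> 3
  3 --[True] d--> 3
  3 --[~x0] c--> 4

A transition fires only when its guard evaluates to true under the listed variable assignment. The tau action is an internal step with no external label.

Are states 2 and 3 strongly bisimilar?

Refine partition for ~:
  π0 = {{0,1,2,3,4}}
  π1 = {{0},{1},{2,3},{4}}
4 equivalence class(es) (converged in 2)
class of 2: {2,3}; class of 3: {2,3}

Answer: BISIMILAR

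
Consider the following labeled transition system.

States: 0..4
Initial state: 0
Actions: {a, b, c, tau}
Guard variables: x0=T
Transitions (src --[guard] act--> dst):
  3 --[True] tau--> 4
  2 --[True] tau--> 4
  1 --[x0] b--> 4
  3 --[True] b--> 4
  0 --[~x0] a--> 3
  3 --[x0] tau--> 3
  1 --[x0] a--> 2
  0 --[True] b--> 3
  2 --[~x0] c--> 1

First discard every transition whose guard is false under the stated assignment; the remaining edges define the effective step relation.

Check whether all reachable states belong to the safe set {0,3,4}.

Answer: INVARIANT HOLDS

Working:
Allowed set {0,3,4}
Reachable = {0,3,4}
  0: safe
  3: safe
  4: safe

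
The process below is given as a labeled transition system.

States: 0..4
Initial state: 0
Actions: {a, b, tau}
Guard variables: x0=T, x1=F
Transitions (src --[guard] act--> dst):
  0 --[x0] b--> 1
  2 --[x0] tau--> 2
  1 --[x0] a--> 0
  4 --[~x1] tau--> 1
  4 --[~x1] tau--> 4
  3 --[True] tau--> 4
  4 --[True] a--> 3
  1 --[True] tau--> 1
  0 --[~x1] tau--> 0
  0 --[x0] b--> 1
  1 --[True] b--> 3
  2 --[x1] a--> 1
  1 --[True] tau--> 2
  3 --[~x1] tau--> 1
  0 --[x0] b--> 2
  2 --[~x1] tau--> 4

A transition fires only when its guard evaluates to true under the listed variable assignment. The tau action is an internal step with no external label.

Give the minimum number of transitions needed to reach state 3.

Answer: 2

Trace:
Breadth-first toward 3:
  Layer 0: {0}
  Layer 1: {1,2}
  Layer 2: {3,4}
first hit 3 at d=2 via b·b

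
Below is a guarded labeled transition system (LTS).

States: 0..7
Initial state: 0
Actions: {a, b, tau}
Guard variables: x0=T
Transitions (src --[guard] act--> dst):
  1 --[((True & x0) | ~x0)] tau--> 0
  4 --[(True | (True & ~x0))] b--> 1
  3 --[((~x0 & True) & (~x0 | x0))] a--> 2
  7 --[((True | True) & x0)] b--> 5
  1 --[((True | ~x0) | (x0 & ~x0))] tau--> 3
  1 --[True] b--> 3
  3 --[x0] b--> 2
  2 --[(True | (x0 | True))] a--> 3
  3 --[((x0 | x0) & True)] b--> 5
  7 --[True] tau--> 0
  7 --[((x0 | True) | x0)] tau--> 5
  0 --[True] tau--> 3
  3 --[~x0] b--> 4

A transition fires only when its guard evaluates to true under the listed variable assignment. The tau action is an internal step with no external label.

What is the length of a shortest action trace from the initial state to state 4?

Breadth-first toward 4:
  depth 0: {0}
  depth 1: {3}
  depth 2: {2,5}
4 never appears.

Answer: UNREACHABLE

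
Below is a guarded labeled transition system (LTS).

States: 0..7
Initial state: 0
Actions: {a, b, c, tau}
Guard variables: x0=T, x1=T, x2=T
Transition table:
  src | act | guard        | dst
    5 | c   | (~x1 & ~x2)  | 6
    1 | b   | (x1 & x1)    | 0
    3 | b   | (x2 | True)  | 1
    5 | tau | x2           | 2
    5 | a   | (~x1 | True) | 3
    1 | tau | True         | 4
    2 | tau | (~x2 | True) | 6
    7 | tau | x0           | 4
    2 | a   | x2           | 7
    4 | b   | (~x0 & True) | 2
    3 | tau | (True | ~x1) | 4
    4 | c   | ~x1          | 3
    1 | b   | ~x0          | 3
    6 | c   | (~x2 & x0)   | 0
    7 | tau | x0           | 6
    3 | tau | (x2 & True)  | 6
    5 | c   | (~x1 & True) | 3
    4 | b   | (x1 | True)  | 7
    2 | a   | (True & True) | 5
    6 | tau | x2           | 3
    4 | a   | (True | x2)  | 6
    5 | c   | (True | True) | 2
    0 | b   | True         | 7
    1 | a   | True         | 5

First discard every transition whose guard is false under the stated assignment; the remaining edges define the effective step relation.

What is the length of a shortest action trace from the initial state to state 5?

BFS to 5:
  Layer 0: {0}
  Layer 1: {7}
  Layer 2: {4,6}
  Layer 3: {3}
  Layer 4: {1}
  Layer 5: {5}
5 enters at depth 5; path b·tau·tau·b·a

Answer: 5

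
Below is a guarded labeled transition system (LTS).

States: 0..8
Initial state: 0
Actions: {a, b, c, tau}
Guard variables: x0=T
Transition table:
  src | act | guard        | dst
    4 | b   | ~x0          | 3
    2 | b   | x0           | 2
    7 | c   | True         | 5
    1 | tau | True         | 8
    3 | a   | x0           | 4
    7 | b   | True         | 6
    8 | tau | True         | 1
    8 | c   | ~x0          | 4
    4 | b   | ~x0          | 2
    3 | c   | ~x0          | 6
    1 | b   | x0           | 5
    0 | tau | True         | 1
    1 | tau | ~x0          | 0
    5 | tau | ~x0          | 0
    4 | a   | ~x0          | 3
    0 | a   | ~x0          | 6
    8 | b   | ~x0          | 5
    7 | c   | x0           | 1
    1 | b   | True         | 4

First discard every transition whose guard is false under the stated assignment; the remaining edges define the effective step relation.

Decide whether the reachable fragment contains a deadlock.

Answer: DEADLOCK at state 4

Working:
Reach set: {0,1,4,5,8}
  0: tau→1  [1 exit(s)]
  1: b→4  b→5  tau→8  [3 exit(s)]
  4: ∅  [no exit]
  5: ∅  [no exit]
  8: tau→1  [1 exit(s)]
witness 4: tau·b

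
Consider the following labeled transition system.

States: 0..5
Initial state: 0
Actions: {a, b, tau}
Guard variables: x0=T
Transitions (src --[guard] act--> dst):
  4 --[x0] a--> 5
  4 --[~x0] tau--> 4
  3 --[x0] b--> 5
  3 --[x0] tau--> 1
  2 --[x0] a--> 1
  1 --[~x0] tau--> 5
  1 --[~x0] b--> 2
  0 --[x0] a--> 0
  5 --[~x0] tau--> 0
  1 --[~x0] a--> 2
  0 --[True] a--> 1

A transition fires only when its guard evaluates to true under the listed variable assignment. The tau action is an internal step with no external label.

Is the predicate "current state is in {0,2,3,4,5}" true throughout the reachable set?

Safe = {0,2,3,4,5}
Reachable = {0,1}
  0: safe
  1: VIOLATES
reach 1 via a — violates

Answer: INVARIANT VIOLATED at state 1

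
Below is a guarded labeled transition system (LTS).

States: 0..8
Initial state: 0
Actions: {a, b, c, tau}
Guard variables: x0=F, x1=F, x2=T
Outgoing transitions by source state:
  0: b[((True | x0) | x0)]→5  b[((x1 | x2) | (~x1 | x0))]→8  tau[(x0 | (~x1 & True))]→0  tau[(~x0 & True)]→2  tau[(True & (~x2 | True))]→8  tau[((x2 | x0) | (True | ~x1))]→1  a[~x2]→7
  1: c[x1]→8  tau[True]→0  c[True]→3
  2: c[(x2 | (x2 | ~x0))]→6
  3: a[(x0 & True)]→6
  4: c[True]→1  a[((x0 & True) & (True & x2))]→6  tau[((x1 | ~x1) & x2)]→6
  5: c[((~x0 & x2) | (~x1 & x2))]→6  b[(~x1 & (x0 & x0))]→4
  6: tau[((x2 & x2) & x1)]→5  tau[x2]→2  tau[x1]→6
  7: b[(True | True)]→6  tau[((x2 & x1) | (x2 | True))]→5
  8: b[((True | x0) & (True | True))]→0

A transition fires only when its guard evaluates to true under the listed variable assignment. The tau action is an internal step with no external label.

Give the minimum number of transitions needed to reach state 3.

Answer: 2

Trace:
Layered search for 3:
  Layer 0: {0}
  Layer 1: {1,2,5,8}
  Layer 2: {3,6}
depth(3)=2, e.g. tau·c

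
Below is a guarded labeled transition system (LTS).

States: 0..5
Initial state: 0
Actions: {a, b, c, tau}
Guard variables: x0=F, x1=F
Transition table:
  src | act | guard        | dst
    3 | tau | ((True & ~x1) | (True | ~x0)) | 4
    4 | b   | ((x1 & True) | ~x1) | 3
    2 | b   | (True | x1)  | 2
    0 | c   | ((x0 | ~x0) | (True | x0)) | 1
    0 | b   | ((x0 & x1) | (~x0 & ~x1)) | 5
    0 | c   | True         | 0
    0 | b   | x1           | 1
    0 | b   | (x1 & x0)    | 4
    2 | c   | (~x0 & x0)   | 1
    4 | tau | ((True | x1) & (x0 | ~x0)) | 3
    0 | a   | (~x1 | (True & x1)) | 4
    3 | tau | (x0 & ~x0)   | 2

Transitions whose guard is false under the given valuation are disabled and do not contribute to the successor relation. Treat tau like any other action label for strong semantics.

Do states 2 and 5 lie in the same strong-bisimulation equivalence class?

Answer: NOT BISIMILAR

Analysis:
Bisimulation quotient by refinement:
  round 0: {{0,1,2,3,4,5}}
  round 1: {{0},{1,5},{2},{3},{4}}
5 equivalence class(es) (converged in 2)
class of 2: {2}; class of 5: {1,5}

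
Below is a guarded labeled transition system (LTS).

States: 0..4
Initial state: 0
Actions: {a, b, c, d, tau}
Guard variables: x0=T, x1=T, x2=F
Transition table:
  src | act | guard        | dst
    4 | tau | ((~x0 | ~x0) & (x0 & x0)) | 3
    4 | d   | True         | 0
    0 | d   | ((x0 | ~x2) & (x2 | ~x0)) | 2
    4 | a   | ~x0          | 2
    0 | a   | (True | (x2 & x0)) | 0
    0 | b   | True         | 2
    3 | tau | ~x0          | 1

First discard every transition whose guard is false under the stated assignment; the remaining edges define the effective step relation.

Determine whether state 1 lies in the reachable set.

Answer: UNREACHABLE

Working:
After dropping false guards: 3 live edges.
Layer 0: {0}
Layer 1: {2}  cumulative {0,2}
Reach set: {0,2}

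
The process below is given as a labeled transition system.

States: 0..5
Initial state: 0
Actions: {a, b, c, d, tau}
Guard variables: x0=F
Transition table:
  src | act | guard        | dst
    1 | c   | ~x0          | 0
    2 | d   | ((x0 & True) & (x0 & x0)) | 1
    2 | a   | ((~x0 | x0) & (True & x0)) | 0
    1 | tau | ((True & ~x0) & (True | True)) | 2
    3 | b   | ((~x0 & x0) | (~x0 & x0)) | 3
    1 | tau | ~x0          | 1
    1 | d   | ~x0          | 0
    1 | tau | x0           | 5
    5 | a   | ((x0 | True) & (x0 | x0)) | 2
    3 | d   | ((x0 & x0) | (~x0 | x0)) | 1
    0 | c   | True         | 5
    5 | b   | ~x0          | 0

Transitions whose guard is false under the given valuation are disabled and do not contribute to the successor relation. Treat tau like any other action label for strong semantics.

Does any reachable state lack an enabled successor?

Answer: DEADLOCK-FREE

Trace:
Reach set: {0,5}
  0: c→5  [1 exit(s)]
  5: b→0  [1 exit(s)]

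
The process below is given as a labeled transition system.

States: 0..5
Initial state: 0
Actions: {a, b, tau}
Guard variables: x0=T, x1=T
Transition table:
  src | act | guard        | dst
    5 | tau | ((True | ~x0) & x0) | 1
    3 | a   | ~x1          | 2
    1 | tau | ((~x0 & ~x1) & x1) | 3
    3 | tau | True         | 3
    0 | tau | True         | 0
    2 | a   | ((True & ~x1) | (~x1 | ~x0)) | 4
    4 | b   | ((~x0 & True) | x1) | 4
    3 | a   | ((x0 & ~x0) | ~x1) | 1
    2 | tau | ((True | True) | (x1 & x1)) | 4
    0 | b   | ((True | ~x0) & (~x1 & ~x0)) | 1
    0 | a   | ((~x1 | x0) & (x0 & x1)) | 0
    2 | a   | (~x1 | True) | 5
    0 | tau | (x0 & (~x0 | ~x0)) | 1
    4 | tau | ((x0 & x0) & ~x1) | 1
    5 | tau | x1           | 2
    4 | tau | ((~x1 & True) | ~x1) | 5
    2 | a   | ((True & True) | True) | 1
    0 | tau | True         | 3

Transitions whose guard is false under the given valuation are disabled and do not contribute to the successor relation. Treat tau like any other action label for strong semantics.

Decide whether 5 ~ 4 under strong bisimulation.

Bisimulation quotient by refinement:
  P[0] = {{0,1,2,3,4,5}}
  P[1] = {{0,2},{1},{3,5},{4}}
  P[2] = {{0},{1},{2},{3},{4},{5}}
6 equivalence class(es) (converged in 3)
[5]={5}  [4]={4}

Answer: NOT BISIMILAR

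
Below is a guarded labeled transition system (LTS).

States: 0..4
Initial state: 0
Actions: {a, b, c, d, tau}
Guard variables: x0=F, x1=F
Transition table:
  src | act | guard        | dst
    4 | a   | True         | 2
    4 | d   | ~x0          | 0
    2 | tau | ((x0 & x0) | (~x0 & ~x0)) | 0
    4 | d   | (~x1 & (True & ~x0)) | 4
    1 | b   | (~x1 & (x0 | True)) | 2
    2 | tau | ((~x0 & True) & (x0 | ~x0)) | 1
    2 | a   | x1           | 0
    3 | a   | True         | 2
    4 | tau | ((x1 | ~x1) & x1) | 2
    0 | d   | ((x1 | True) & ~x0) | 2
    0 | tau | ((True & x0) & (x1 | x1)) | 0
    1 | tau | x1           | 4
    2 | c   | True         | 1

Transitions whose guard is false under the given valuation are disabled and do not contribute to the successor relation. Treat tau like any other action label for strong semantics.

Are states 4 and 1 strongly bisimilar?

Answer: NOT BISIMILAR

Analysis:
Compute ~ classes (split until stable):
  π0 = {{0,1,2,3,4}}
  π1 = {{0},{1},{2},{3},{4}}
5 equivalence class(es) (converged in 2)
[4]={4}  [1]={1}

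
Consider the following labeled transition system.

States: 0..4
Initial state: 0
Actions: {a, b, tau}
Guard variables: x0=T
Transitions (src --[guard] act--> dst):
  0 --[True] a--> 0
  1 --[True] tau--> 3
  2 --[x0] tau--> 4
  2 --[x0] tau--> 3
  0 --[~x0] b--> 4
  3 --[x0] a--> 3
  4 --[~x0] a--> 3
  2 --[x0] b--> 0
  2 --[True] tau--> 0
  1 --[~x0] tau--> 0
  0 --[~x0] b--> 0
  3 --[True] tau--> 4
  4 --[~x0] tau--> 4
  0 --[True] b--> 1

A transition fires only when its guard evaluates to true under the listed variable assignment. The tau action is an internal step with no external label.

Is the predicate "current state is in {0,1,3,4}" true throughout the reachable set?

Answer: INVARIANT HOLDS

Working:
Safe = {0,1,3,4}
R = {0,1,3,4}
  0: ok
  1: ok
  3: ok
  4: ok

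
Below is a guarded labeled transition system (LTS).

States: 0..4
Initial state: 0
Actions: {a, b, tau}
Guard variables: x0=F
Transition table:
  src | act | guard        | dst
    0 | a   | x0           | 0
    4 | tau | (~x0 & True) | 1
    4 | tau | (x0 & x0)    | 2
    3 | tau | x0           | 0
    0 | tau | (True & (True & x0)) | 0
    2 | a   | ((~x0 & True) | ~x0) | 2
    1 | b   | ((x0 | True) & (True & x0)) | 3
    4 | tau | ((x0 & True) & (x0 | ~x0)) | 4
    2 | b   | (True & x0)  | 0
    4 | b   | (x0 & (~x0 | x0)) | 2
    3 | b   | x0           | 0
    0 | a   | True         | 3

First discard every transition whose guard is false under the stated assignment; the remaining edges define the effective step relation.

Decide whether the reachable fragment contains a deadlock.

Answer: DEADLOCK at state 3

Trace:
Reach set: {0,3}
  0: a→3  [deg 1]
  3: ∅  [STUCK]
trace reaching 3: a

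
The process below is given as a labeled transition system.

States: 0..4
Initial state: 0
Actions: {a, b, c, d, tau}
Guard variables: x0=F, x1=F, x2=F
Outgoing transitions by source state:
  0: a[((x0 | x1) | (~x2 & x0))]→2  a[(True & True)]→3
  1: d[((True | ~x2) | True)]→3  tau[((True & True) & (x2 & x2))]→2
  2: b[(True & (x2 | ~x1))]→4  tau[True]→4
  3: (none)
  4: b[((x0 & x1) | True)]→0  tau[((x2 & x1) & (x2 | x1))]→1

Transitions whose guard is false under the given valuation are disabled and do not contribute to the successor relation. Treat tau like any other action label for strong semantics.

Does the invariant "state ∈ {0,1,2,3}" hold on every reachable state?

Safe = {0,1,2,3}
Reachable = {0,3}
  0: ✓
  3: ✓

Answer: INVARIANT HOLDS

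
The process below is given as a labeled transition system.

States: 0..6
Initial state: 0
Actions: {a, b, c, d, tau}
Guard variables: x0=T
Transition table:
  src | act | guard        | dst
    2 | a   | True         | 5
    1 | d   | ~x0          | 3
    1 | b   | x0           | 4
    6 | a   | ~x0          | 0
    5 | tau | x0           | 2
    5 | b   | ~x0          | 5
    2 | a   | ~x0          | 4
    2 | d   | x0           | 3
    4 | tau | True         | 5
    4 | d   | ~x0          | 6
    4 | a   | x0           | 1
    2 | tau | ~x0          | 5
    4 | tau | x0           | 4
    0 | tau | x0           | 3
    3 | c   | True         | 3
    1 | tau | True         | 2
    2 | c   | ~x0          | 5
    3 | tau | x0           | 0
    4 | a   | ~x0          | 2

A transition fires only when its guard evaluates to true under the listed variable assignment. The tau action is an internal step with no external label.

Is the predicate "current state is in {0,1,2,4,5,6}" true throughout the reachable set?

Safe = {0,1,2,4,5,6}
Reachable = {0,3}
  0: safe
  3: ✗ unsafe
counterexample path to 3: tau

Answer: INVARIANT VIOLATED at state 3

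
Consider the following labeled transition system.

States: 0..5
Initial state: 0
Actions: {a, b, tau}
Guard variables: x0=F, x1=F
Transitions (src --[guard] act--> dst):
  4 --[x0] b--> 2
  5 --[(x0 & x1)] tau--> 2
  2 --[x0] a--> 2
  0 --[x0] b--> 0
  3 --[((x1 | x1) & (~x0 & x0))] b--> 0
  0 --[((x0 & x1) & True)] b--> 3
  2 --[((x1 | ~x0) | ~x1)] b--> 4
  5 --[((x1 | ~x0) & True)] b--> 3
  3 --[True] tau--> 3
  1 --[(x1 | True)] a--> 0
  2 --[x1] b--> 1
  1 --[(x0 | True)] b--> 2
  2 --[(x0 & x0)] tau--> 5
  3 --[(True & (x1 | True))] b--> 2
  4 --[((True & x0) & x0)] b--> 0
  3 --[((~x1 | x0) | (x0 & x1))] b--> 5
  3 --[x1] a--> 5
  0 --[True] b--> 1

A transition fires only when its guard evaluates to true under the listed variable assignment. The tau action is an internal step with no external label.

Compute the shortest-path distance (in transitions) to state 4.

Answer: 3

Trace:
Breadth-first toward 4:
  depth 0: {0}
  depth 1: {1}
  depth 2: {2}
  depth 3: {4}
first hit 4 at d=3 via b·b·b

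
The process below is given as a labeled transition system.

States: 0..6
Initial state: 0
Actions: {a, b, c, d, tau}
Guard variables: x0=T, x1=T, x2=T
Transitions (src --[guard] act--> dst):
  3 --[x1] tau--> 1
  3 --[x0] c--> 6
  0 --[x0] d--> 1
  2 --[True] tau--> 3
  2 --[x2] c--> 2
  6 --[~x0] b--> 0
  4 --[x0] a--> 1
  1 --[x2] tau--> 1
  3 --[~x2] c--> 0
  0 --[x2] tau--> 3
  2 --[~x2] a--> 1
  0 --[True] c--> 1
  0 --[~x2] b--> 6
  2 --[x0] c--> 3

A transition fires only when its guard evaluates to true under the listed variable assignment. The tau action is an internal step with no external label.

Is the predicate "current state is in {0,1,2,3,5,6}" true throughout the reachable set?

Answer: INVARIANT HOLDS

Working:
Safe = {0,1,2,3,5,6}
R = {0,1,3,6}
  0: ok
  1: ok
  3: ok
  6: ok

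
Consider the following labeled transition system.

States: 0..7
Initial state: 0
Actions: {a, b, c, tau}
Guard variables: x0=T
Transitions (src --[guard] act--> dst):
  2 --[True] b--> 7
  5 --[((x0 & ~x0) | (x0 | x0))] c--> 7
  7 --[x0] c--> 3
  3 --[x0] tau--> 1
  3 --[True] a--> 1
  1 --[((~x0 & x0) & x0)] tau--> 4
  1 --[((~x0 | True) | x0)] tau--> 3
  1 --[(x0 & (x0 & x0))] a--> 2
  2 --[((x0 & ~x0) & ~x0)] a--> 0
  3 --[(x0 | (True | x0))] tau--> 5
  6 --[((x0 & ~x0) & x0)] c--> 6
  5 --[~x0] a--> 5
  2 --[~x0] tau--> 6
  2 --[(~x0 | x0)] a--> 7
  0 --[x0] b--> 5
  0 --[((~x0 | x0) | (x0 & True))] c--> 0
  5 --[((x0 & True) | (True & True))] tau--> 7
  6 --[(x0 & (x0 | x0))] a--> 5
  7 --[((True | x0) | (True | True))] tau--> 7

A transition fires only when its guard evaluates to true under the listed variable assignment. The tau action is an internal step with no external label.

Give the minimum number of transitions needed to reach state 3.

Breadth-first toward 3:
  depth 0: {0}
  depth 1: {5}
  depth 2: {7}
  depth 3: {3}
depth(3)=3, e.g. b·c·c

Answer: 3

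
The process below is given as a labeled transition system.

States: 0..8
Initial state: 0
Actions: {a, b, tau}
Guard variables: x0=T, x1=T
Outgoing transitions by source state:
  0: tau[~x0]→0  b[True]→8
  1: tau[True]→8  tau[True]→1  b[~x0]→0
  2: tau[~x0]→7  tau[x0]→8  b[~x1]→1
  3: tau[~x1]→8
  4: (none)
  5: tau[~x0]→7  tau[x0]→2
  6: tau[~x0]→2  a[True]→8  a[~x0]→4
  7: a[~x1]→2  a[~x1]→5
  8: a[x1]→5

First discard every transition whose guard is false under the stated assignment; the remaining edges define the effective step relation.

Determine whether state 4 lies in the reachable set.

7 transition(s) survive guard evaluation.
Layer 0: {0}
Layer 1: {8}  total {0,8}
Layer 2: {5}  total {0,5,8}
Layer 3: {2}  total {0,2,5,8}
Reachable = {0,2,5,8}

Answer: UNREACHABLE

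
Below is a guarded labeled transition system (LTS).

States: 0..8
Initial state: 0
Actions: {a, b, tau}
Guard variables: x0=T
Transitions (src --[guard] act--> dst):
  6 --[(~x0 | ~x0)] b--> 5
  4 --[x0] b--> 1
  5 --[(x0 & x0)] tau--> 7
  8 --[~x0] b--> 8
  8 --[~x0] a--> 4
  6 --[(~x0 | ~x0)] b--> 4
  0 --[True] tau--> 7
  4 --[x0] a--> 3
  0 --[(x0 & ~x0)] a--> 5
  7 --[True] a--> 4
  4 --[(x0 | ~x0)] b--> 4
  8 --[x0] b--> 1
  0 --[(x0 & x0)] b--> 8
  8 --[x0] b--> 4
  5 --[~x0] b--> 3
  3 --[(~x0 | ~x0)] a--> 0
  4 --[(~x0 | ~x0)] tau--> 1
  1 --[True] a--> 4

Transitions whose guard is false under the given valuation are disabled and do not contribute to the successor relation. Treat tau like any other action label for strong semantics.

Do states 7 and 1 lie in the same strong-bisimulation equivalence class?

Bisimulation quotient by refinement:
  round 0: {{0,1,2,3,4,5,6,7,8}}
  round 1: {{0},{1,7},{2,3,6},{4},{5},{8}}
6 equivalence class(es) (converged in 2)
[7]={1,7}  [1]={1,7}

Answer: BISIMILAR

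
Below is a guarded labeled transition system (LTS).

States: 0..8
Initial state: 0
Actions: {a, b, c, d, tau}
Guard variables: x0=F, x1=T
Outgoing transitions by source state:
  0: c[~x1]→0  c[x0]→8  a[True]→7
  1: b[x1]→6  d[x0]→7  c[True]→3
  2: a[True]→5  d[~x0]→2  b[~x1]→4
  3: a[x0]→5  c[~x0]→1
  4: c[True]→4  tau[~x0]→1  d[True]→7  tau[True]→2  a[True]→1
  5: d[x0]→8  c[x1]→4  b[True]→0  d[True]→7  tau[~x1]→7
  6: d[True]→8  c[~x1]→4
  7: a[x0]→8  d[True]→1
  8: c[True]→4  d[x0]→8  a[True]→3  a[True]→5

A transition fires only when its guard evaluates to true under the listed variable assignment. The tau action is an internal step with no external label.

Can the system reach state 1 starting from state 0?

After dropping false guards: 19 live edges.
depth 0: {0}
depth 1: {7}  total {0,7}
depth 2: {1}  total {0,1,7}
depth 3: {3,6}  total {0,1,3,6,7}
depth 4: {8}  total {0,1,3,6,7,8}
depth 5: {4,5}  total {0,1,3,4,5,6,7,8}
depth 6: {2}  total {0,1,2,3,4,5,6,7,8}
R = {0,1,2,3,4,5,6,7,8}
Path to 1: a·d

Answer: REACHABLE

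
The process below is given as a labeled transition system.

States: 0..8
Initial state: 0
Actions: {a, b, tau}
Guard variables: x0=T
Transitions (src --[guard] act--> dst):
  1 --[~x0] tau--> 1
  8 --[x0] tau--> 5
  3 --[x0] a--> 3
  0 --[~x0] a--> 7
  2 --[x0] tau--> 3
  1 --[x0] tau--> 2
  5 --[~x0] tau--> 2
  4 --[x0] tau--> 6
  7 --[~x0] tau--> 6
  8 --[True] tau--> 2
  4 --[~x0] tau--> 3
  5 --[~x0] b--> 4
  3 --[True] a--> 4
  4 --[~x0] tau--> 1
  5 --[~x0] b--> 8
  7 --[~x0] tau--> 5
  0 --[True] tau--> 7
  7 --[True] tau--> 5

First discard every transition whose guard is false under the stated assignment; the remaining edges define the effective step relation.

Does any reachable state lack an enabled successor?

Answer: DEADLOCK at state 5

Trace:
Reachable = {0,5,7}
  0: tau→7  [1 exit(s)]
  5: ∅  [no exit]
  7: tau→5  [1 exit(s)]
witness 5: tau·tau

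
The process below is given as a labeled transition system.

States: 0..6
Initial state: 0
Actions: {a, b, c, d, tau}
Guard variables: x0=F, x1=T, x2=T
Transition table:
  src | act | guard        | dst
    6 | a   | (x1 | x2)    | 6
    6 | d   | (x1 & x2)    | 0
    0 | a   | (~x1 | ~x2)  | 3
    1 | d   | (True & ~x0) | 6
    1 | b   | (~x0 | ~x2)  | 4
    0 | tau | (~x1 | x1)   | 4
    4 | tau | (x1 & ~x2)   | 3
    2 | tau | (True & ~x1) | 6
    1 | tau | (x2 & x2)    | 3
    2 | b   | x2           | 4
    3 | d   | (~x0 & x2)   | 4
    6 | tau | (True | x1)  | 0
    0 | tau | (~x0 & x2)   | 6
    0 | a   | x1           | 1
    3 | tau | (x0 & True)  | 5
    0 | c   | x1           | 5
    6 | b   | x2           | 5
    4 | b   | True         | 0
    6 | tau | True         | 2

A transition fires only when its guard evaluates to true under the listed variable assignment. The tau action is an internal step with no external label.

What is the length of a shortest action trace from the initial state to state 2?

Answer: 2

Trace:
Breadth-first toward 2:
  L0 = {0}
  L1 = {1,4,5,6}
  L2 = {2,3}
depth(2)=2, e.g. tau·tau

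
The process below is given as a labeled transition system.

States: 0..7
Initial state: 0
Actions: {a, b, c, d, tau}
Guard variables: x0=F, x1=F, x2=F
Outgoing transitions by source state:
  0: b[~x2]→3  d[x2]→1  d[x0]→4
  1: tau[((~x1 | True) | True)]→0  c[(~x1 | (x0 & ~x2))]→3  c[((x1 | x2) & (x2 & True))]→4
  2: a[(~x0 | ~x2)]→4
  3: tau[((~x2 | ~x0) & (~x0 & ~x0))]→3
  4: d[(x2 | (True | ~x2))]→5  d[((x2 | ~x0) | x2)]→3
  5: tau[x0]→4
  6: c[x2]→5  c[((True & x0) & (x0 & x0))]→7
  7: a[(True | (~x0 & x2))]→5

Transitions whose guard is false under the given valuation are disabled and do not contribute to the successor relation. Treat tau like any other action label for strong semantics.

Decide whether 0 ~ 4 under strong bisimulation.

Answer: NOT BISIMILAR

Working:
Bisimulation quotient by refinement:
  round 0: {{0,1,2,3,4,5,6,7}}
  round 1: {{0},{1},{2,7},{3},{4},{5,6}}
  round 2: {{0},{1},{2},{3},{4},{5,6},{7}}
7 equivalence class(es) (converged in 3)
class of 0: {0}; class of 4: {4}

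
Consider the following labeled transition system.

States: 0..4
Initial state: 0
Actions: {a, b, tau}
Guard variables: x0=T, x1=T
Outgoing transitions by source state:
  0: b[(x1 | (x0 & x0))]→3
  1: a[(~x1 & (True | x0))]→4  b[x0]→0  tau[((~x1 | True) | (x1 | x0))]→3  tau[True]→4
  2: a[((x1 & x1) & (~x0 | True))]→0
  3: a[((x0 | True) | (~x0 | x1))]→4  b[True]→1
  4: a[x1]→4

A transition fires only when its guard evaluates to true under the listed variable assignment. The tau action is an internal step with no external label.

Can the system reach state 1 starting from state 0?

8 transition(s) survive guard evaluation.
depth 0: {0}
depth 1: {3}  total {0,3}
depth 2: {1,4}  total {0,1,3,4}
R = {0,1,3,4}
trace reaching 1: b·b

Answer: REACHABLE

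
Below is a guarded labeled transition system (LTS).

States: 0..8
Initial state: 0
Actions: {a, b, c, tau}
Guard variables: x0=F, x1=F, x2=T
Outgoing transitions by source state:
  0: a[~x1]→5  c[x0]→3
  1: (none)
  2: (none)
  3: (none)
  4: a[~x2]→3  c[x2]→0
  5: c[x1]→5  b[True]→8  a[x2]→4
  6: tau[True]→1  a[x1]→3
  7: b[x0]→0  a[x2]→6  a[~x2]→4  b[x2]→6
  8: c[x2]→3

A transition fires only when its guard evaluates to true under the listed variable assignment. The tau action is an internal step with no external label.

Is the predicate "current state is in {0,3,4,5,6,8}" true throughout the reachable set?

Safe = {0,3,4,5,6,8}
Reach set: {0,3,4,5,8}
  0: ✓
  3: ✓
  4: ✓
  5: ✓
  8: ✓

Answer: INVARIANT HOLDS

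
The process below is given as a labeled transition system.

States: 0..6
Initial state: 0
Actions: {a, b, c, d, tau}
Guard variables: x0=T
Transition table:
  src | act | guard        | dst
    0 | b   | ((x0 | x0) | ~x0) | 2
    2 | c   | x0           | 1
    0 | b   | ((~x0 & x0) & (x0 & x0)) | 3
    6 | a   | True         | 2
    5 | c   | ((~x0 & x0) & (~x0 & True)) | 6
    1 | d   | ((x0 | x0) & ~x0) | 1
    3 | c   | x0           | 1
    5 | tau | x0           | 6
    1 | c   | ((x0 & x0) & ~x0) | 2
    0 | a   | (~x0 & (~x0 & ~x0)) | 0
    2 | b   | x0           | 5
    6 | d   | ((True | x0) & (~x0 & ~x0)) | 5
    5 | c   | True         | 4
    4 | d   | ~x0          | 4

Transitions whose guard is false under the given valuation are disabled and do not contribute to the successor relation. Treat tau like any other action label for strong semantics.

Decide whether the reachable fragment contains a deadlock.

Answer: DEADLOCK at state 1

Trace:
Reach set: {0,1,2,4,5,6}
  0: b→2  [1 out]
  1: ∅  [no exit]
  2: b→5  c→1  [2 out]
  4: ∅  [no exit]
  5: c→4  tau→6  [2 out]
  6: a→2  [1 out]
trace reaching 1: b·c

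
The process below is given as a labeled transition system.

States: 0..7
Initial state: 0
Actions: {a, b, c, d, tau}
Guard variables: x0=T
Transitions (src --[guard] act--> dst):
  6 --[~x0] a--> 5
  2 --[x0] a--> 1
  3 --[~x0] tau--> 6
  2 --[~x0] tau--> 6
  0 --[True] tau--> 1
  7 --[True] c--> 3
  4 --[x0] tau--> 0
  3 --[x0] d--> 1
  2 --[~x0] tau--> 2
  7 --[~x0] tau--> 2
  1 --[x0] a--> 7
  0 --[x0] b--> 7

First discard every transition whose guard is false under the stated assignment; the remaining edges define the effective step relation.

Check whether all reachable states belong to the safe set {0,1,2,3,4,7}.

Safe = {0,1,2,3,4,7}
Reachable = {0,1,3,7}
  0: ok
  1: ok
  3: ok
  7: ok

Answer: INVARIANT HOLDS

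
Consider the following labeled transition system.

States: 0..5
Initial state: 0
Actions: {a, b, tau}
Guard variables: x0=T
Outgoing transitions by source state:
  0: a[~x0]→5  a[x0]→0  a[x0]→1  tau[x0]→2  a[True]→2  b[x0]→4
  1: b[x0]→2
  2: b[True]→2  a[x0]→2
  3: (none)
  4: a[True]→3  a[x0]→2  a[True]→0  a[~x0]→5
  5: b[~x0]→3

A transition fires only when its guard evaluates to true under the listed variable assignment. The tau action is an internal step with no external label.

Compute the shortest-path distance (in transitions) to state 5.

Answer: UNREACHABLE

Working:
BFS to 5:
  depth 0: {0}
  depth 1: {1,2,4}
  depth 2: {3}
5 never appears.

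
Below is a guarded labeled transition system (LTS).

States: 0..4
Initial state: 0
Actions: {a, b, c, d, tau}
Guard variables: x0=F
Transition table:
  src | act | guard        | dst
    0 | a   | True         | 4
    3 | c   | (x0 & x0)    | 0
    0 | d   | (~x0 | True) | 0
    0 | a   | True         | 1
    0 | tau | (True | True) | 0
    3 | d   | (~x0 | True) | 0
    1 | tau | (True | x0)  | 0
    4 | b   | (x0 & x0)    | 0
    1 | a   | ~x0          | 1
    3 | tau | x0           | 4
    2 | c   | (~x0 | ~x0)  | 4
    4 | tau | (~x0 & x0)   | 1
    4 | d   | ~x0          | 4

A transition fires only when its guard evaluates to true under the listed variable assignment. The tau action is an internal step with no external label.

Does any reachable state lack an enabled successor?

Reach set: {0,1,4}
  0: a→1  a→4  d→0  tau→0  [4 exit(s)]
  1: a→1  tau→0  [2 exit(s)]
  4: d→4  [1 exit(s)]

Answer: DEADLOCK-FREE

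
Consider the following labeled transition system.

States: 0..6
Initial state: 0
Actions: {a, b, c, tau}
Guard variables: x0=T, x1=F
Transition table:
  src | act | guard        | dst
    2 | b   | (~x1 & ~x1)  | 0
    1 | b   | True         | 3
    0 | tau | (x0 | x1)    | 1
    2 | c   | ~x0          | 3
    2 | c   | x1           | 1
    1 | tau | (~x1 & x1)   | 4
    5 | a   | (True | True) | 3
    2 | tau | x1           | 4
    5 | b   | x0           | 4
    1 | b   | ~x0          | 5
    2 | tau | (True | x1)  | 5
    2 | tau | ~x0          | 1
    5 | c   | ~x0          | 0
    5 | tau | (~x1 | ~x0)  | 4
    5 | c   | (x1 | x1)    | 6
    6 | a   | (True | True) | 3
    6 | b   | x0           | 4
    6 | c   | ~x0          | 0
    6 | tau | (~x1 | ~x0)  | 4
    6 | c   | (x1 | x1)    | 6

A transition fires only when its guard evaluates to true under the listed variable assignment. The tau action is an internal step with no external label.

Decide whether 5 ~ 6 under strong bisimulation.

Refine partition for ~:
  π0 = {{0,1,2,3,4,5,6}}
  π1 = {{0},{1},{2},{3,4},{5,6}}
stable after 2 split(s): 5 block(s)
5∈{5,6}, 6∈{5,6}

Answer: BISIMILAR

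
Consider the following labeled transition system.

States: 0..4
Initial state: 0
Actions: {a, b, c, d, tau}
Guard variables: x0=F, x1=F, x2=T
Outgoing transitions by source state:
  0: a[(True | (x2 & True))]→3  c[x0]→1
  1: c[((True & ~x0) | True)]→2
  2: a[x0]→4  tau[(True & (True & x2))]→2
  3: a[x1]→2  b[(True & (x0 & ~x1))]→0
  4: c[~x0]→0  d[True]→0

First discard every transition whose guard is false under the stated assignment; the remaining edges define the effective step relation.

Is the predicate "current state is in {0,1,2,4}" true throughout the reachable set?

Answer: INVARIANT VIOLATED at state 3

Trace:
Safe = {0,1,2,4}
Reach set: {0,3}
  0: ✓
  3: VIOLATES
reach 3 via a — violates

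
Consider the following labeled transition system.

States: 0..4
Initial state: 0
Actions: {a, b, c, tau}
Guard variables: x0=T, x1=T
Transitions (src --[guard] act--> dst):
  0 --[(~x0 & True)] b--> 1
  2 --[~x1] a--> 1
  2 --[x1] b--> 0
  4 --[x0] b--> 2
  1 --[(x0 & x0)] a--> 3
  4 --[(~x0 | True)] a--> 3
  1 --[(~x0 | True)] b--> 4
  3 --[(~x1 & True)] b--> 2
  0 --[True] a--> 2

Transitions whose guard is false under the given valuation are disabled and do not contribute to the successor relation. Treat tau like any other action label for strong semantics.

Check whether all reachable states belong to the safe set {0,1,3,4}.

Allowed set {0,1,3,4}
R = {0,2}
  0: safe
  2: VIOLATES
counterexample path to 2: a

Answer: INVARIANT VIOLATED at state 2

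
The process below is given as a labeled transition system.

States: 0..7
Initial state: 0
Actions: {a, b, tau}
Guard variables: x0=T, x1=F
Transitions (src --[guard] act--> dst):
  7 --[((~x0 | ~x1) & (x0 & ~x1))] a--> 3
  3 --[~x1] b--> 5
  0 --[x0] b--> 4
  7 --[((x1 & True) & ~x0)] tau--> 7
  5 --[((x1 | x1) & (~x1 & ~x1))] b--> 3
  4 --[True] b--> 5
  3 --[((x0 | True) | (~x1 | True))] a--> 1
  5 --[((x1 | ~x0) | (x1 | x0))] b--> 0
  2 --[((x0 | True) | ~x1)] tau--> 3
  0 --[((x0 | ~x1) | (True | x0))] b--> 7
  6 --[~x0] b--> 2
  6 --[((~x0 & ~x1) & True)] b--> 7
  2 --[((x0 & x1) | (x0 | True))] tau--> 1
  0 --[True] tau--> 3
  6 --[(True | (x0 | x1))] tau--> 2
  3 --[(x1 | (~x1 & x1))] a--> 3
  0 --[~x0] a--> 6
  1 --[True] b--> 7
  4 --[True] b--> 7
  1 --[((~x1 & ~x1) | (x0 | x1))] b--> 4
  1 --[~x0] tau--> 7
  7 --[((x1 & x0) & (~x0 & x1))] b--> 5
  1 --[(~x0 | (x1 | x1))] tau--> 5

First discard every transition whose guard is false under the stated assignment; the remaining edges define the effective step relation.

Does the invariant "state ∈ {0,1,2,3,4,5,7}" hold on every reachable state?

Answer: INVARIANT HOLDS

Trace:
Safe = {0,1,2,3,4,5,7}
Reachable = {0,1,3,4,5,7}
  0: ✓
  1: ✓
  3: ✓
  4: ✓
  5: ✓
  7: ✓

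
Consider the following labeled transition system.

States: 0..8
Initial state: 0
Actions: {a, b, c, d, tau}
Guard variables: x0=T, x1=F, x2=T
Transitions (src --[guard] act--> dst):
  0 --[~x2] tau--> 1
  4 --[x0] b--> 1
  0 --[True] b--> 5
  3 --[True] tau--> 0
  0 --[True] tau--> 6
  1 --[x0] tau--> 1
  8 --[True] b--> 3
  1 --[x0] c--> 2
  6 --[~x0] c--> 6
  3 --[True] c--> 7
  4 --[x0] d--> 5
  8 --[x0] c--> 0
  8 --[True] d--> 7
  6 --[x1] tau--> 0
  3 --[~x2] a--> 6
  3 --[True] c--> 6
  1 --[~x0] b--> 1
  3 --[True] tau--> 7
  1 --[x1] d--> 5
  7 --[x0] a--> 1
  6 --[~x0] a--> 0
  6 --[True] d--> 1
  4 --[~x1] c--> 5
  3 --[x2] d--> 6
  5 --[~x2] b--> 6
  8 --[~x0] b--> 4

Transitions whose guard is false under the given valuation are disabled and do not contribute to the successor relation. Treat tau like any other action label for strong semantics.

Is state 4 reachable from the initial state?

17 transition(s) survive guard evaluation.
Layer 0: {0}
Layer 1: {5,6}  total {0,5,6}
Layer 2: {1}  total {0,1,5,6}
Layer 3: {2}  total {0,1,2,5,6}
Reach set: {0,1,2,5,6}

Answer: UNREACHABLE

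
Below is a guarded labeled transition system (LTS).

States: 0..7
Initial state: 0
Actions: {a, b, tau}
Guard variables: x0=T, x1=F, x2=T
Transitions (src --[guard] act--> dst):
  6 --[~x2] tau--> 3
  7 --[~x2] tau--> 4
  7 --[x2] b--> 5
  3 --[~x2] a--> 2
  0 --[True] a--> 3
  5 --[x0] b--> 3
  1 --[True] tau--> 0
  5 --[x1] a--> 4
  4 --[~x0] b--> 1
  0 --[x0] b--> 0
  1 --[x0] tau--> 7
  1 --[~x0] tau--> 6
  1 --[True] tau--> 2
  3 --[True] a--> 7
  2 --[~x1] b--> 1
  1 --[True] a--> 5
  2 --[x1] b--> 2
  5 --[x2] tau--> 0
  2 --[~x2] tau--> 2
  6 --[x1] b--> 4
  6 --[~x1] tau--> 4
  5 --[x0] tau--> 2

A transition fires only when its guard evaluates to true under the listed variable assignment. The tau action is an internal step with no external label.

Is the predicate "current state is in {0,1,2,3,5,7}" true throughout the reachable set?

Answer: INVARIANT HOLDS

Working:
Inv-set: {0,1,2,3,5,7}
Reach set: {0,1,2,3,5,7}
  0: safe
  1: safe
  2: safe
  3: safe
  5: safe
  7: safe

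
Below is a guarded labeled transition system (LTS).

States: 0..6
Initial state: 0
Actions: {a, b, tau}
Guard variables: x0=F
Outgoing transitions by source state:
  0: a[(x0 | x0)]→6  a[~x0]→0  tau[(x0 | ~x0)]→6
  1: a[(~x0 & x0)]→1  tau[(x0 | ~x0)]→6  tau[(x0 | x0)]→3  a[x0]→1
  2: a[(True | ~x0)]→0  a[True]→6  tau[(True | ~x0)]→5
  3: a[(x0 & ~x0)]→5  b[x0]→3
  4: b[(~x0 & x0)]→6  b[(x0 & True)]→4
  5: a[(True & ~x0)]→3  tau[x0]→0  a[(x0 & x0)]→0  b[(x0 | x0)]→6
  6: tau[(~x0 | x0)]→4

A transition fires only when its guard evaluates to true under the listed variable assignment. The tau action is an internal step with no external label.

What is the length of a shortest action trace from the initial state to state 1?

Answer: UNREACHABLE

Analysis:
Breadth-first toward 1:
  depth 0: {0}
  depth 1: {6}
  depth 2: {4}
1 never appears.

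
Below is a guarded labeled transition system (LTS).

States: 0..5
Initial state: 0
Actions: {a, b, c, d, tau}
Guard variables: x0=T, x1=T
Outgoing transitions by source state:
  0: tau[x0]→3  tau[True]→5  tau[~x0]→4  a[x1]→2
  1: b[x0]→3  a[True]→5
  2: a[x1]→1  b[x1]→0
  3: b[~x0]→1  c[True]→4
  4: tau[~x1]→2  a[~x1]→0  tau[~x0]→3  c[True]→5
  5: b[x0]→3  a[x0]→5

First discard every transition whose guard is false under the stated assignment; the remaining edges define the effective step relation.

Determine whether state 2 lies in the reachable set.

Answer: REACHABLE

Working:
11 transition(s) survive guard evaluation.
Layer 0: {0}
Layer 1: {2,3,5}  cumulative {0,2,3,5}
Layer 2: {1,4}  cumulative {0,1,2,3,4,5}
Reachable = {0,1,2,3,4,5}
witness 2: a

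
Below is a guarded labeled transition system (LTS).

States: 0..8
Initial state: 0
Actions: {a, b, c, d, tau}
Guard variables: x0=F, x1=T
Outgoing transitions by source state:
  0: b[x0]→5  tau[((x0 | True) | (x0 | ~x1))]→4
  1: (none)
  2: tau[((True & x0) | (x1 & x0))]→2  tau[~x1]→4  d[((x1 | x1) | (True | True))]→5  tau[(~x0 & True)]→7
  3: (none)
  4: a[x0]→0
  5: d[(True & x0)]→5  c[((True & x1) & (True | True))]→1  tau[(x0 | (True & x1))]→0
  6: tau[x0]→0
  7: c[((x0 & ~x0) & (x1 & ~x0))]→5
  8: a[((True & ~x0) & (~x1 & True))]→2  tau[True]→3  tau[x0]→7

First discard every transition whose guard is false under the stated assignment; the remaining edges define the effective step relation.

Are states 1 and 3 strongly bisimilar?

Bisimulation quotient by refinement:
  round 0: {{0,1,2,3,4,5,6,7,8}}
  round 1: {{0,8},{1,3,4,6,7},{2},{5}}
Fixed point at round 2; 4 class(es).
class of 1: {1,3,4,6,7}; class of 3: {1,3,4,6,7}

Answer: BISIMILAR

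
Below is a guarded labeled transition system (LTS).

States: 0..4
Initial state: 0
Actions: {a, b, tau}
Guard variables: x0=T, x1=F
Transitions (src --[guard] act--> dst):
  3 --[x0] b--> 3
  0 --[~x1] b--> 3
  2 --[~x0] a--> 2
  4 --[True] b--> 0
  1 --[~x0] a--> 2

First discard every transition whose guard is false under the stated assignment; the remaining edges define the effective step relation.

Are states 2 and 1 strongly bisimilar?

Answer: BISIMILAR

Trace:
Bisimulation quotient by refinement:
  P[0] = {{0,1,2,3,4}}
  P[1] = {{0,3,4},{1,2}}
Fixed point at round 2; 2 class(es).
[2]={1,2}  [1]={1,2}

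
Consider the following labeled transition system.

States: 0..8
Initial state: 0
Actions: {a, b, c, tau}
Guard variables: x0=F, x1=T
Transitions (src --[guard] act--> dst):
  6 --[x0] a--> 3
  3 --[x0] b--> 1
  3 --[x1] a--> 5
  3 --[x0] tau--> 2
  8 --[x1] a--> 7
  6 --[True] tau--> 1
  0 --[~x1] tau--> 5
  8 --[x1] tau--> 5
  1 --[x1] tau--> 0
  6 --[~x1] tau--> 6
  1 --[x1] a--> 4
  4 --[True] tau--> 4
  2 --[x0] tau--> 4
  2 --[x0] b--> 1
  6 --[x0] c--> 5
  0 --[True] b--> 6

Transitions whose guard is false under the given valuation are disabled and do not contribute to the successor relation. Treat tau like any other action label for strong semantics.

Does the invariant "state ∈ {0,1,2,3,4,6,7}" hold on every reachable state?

Safe = {0,1,2,3,4,6,7}
R = {0,1,4,6}
  0: ok
  1: ok
  4: ok
  6: ok

Answer: INVARIANT HOLDS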